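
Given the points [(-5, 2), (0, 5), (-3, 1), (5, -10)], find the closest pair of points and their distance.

Computing all pairwise distances among 4 points:

d((-5, 2), (0, 5)) = 5.831
d((-5, 2), (-3, 1)) = 2.2361 <-- minimum
d((-5, 2), (5, -10)) = 15.6205
d((0, 5), (-3, 1)) = 5.0
d((0, 5), (5, -10)) = 15.8114
d((-3, 1), (5, -10)) = 13.6015

Closest pair: (-5, 2) and (-3, 1) with distance 2.2361

The closest pair is (-5, 2) and (-3, 1) with Euclidean distance 2.2361. For 4 points, brute-force pairwise comparison is shown above. For large n, the divide-and-conquer algorithm (sort by x, recurse on halves, check the dividing strip) achieves O(n log n).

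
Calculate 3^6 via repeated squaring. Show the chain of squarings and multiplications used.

Computing 3^6 by squaring (build up from 3^1; each line after the first costs one multiplication):

3^1 = 3
3^2 = (3^1)^2 = 3^2 = 9
3^3 = 3 * 3^2 = 3 * 9 = 27
3^6 = (3^3)^2 = 27^2 = 729

Result: 729
Multiplications needed: 3 (3 lines after 3^1)

3^6 = 729. Using exponentiation by squaring, this requires 3 multiplications. The key idea: if the exponent is even, square the half-power; if odd, multiply by the base once.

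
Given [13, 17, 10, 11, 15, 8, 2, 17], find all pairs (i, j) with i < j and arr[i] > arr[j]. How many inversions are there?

Finding inversions in [13, 17, 10, 11, 15, 8, 2, 17]:

(0, 2): arr[0]=13 > arr[2]=10
(0, 3): arr[0]=13 > arr[3]=11
(0, 5): arr[0]=13 > arr[5]=8
(0, 6): arr[0]=13 > arr[6]=2
(1, 2): arr[1]=17 > arr[2]=10
(1, 3): arr[1]=17 > arr[3]=11
(1, 4): arr[1]=17 > arr[4]=15
(1, 5): arr[1]=17 > arr[5]=8
(1, 6): arr[1]=17 > arr[6]=2
(2, 5): arr[2]=10 > arr[5]=8
(2, 6): arr[2]=10 > arr[6]=2
(3, 5): arr[3]=11 > arr[5]=8
(3, 6): arr[3]=11 > arr[6]=2
(4, 5): arr[4]=15 > arr[5]=8
(4, 6): arr[4]=15 > arr[6]=2
(5, 6): arr[5]=8 > arr[6]=2

Total inversions: 16

The array has 16 inversion(s): (0,2), (0,3), (0,5), (0,6), (1,2), (1,3), (1,4), (1,5), (1,6), (2,5), (2,6), (3,5), (3,6), (4,5), (4,6), (5,6). Each pair (i,j) satisfies i < j and arr[i] > arr[j].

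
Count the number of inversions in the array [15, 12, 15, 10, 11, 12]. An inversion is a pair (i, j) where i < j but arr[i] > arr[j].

Finding inversions in [15, 12, 15, 10, 11, 12]:

(0, 1): arr[0]=15 > arr[1]=12
(0, 3): arr[0]=15 > arr[3]=10
(0, 4): arr[0]=15 > arr[4]=11
(0, 5): arr[0]=15 > arr[5]=12
(1, 3): arr[1]=12 > arr[3]=10
(1, 4): arr[1]=12 > arr[4]=11
(2, 3): arr[2]=15 > arr[3]=10
(2, 4): arr[2]=15 > arr[4]=11
(2, 5): arr[2]=15 > arr[5]=12

Total inversions: 9

The array has 9 inversion(s): (0,1), (0,3), (0,4), (0,5), (1,3), (1,4), (2,3), (2,4), (2,5). Each pair (i,j) satisfies i < j and arr[i] > arr[j].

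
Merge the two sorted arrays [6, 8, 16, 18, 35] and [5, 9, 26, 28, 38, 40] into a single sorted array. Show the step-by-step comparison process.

Merging process:

Compare 6 vs 5: take 5 from right. Merged: [5]
Compare 6 vs 9: take 6 from left. Merged: [5, 6]
Compare 8 vs 9: take 8 from left. Merged: [5, 6, 8]
Compare 16 vs 9: take 9 from right. Merged: [5, 6, 8, 9]
Compare 16 vs 26: take 16 from left. Merged: [5, 6, 8, 9, 16]
Compare 18 vs 26: take 18 from left. Merged: [5, 6, 8, 9, 16, 18]
Compare 35 vs 26: take 26 from right. Merged: [5, 6, 8, 9, 16, 18, 26]
Compare 35 vs 28: take 28 from right. Merged: [5, 6, 8, 9, 16, 18, 26, 28]
Compare 35 vs 38: take 35 from left. Merged: [5, 6, 8, 9, 16, 18, 26, 28, 35]
Append remaining from right: [38, 40]. Merged: [5, 6, 8, 9, 16, 18, 26, 28, 35, 38, 40]

Final merged array: [5, 6, 8, 9, 16, 18, 26, 28, 35, 38, 40]
Total comparisons: 9

The merged array is [5, 6, 8, 9, 16, 18, 26, 28, 35, 38, 40], requiring 9 comparisons. The merge step runs in O(n) time where n is the total number of elements.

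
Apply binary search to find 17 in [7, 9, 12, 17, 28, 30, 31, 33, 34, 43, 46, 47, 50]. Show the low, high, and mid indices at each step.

Binary search for 17 in [7, 9, 12, 17, 28, 30, 31, 33, 34, 43, 46, 47, 50]:

lo=0, hi=12, mid=6, arr[mid]=31 -> 31 > 17, search left half
lo=0, hi=5, mid=2, arr[mid]=12 -> 12 < 17, search right half
lo=3, hi=5, mid=4, arr[mid]=28 -> 28 > 17, search left half
lo=3, hi=3, mid=3, arr[mid]=17 -> Found target at index 3!

Binary search finds 17 at index 3 after 4 comparisons. The search repeatedly halves the search space by comparing with the middle element.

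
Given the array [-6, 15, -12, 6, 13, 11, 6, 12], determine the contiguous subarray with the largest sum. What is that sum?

Using Kadane's algorithm on [-6, 15, -12, 6, 13, 11, 6, 12]:

Scanning through the array:
Position 1 (value 15): max_ending_here = 15, max_so_far = 15
Position 2 (value -12): max_ending_here = 3, max_so_far = 15
Position 3 (value 6): max_ending_here = 9, max_so_far = 15
Position 4 (value 13): max_ending_here = 22, max_so_far = 22
Position 5 (value 11): max_ending_here = 33, max_so_far = 33
Position 6 (value 6): max_ending_here = 39, max_so_far = 39
Position 7 (value 12): max_ending_here = 51, max_so_far = 51

Maximum subarray: [15, -12, 6, 13, 11, 6, 12]
Maximum sum: 51

The maximum subarray is [15, -12, 6, 13, 11, 6, 12] with sum 51. This subarray runs from index 1 to index 7.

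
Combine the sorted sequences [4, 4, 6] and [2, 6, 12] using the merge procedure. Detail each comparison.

Merging process:

Compare 4 vs 2: take 2 from right. Merged: [2]
Compare 4 vs 6: take 4 from left. Merged: [2, 4]
Compare 4 vs 6: take 4 from left. Merged: [2, 4, 4]
Compare 6 vs 6: take 6 from left. Merged: [2, 4, 4, 6]
Append remaining from right: [6, 12]. Merged: [2, 4, 4, 6, 6, 12]

Final merged array: [2, 4, 4, 6, 6, 12]
Total comparisons: 4

The merged array is [2, 4, 4, 6, 6, 12], requiring 4 comparisons. The merge step runs in O(n) time where n is the total number of elements.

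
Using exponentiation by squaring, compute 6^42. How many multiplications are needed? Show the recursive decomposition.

Computing 6^42 by squaring (build up from 6^1; each line after the first costs one multiplication):

6^1 = 6
6^2 = (6^1)^2 = 6^2 = 36
6^4 = (6^2)^2 = 36^2 = 1296
6^5 = 6 * 6^4 = 6 * 1296 = 7776
6^10 = (6^5)^2 = 7776^2 = 60466176
6^20 = (6^10)^2 = 60466176^2 = 3656158440062976
6^21 = 6 * 6^20 = 6 * 3656158440062976 = 21936950640377856
6^42 = (6^21)^2 = 21936950640377856^2 = 481229803398374426442198455156736

Result: 481229803398374426442198455156736
Multiplications needed: 7 (7 lines after 6^1)

6^42 = 481229803398374426442198455156736. Using exponentiation by squaring, this requires 7 multiplications. The key idea: if the exponent is even, square the half-power; if odd, multiply by the base once.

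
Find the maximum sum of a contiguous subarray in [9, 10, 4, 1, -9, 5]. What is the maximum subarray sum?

Using Kadane's algorithm on [9, 10, 4, 1, -9, 5]:

Scanning through the array:
Position 1 (value 10): max_ending_here = 19, max_so_far = 19
Position 2 (value 4): max_ending_here = 23, max_so_far = 23
Position 3 (value 1): max_ending_here = 24, max_so_far = 24
Position 4 (value -9): max_ending_here = 15, max_so_far = 24
Position 5 (value 5): max_ending_here = 20, max_so_far = 24

Maximum subarray: [9, 10, 4, 1]
Maximum sum: 24

The maximum subarray is [9, 10, 4, 1] with sum 24. This subarray runs from index 0 to index 3.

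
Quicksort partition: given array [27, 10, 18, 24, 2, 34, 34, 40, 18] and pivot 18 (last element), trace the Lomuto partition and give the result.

Lomuto partition with pivot = 18:

Initial array: [27, 10, 18, 24, 2, 34, 34, 40, 18]

arr[0]=27 > 18: no swap
arr[1]=10 <= 18: swap with position 0, array becomes [10, 27, 18, 24, 2, 34, 34, 40, 18]
arr[2]=18 <= 18: swap with position 1, array becomes [10, 18, 27, 24, 2, 34, 34, 40, 18]
arr[3]=24 > 18: no swap
arr[4]=2 <= 18: swap with position 2, array becomes [10, 18, 2, 24, 27, 34, 34, 40, 18]
arr[5]=34 > 18: no swap
arr[6]=34 > 18: no swap
arr[7]=40 > 18: no swap

Place pivot at position 3: [10, 18, 2, 18, 27, 34, 34, 40, 24]
Pivot position: 3

After partitioning with pivot 18, the array becomes [10, 18, 2, 18, 27, 34, 34, 40, 24]. The pivot is placed at index 3. All elements to the left of the pivot are <= 18, and all elements to the right are > 18.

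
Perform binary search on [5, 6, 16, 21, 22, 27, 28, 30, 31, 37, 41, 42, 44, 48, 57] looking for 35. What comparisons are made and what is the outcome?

Binary search for 35 in [5, 6, 16, 21, 22, 27, 28, 30, 31, 37, 41, 42, 44, 48, 57]:

lo=0, hi=14, mid=7, arr[mid]=30 -> 30 < 35, search right half
lo=8, hi=14, mid=11, arr[mid]=42 -> 42 > 35, search left half
lo=8, hi=10, mid=9, arr[mid]=37 -> 37 > 35, search left half
lo=8, hi=8, mid=8, arr[mid]=31 -> 31 < 35, search right half
lo=9 > hi=8, target 35 not found

Binary search determines that 35 is not in the array after 4 comparisons. The search space was exhausted without finding the target.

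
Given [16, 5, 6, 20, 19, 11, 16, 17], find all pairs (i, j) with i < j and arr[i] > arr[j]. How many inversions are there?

Finding inversions in [16, 5, 6, 20, 19, 11, 16, 17]:

(0, 1): arr[0]=16 > arr[1]=5
(0, 2): arr[0]=16 > arr[2]=6
(0, 5): arr[0]=16 > arr[5]=11
(3, 4): arr[3]=20 > arr[4]=19
(3, 5): arr[3]=20 > arr[5]=11
(3, 6): arr[3]=20 > arr[6]=16
(3, 7): arr[3]=20 > arr[7]=17
(4, 5): arr[4]=19 > arr[5]=11
(4, 6): arr[4]=19 > arr[6]=16
(4, 7): arr[4]=19 > arr[7]=17

Total inversions: 10

The array has 10 inversion(s): (0,1), (0,2), (0,5), (3,4), (3,5), (3,6), (3,7), (4,5), (4,6), (4,7). Each pair (i,j) satisfies i < j and arr[i] > arr[j].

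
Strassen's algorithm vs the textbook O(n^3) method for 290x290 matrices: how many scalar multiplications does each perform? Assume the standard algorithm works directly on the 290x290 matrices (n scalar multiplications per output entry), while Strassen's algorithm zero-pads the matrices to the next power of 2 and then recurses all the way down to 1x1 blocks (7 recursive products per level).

Matrix multiplication for 290x290 matrices:

Strassen's algorithm requires power-of-2 dimensions. Pad 290x290 to 512x512 (next power of 2).

Standard algorithm: 290^3 = 24389000 multiplications
Strassen's algorithm: 7^(log2(512)) = 7^9 = 40353607 multiplications
Difference: 24389000 - 40353607 = -15964607 (Strassen uses MORE here due to padding overhead — for small or just-over-power-of-2 n, padding can outweigh the per-level savings)

Standard: 24389000 multiplications (290^3). Strassen: 40353607 multiplications (7^9, after padding to 512x512). Strassen reduces 8 recursive multiplications to 7 at each level.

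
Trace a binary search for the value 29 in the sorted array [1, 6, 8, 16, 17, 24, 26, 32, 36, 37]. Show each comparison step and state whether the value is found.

Binary search for 29 in [1, 6, 8, 16, 17, 24, 26, 32, 36, 37]:

lo=0, hi=9, mid=4, arr[mid]=17 -> 17 < 29, search right half
lo=5, hi=9, mid=7, arr[mid]=32 -> 32 > 29, search left half
lo=5, hi=6, mid=5, arr[mid]=24 -> 24 < 29, search right half
lo=6, hi=6, mid=6, arr[mid]=26 -> 26 < 29, search right half
lo=7 > hi=6, target 29 not found

Binary search determines that 29 is not in the array after 4 comparisons. The search space was exhausted without finding the target.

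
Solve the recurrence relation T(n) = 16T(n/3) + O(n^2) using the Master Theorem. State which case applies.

Master Theorem for T(n) = 16T(n/3) + O(n^2):

a = 16, b = 3, c = 2
log_b(a) = log_3(16) = 2.5237

Case 1: c = 2 < log_3(16) = 2.5237
T(n) = O(n^(log_3 16))

For T(n) = 16T(n/3) + O(n^2): log_3(16) = 2.5237. This is Case 1 of the Master Theorem (c < log_b(a), work dominated by leaves), giving O(n^(log_3 16)).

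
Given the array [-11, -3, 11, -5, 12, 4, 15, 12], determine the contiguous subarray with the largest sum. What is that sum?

Using Kadane's algorithm on [-11, -3, 11, -5, 12, 4, 15, 12]:

Scanning through the array:
Position 1 (value -3): max_ending_here = -3, max_so_far = -3
Position 2 (value 11): max_ending_here = 11, max_so_far = 11
Position 3 (value -5): max_ending_here = 6, max_so_far = 11
Position 4 (value 12): max_ending_here = 18, max_so_far = 18
Position 5 (value 4): max_ending_here = 22, max_so_far = 22
Position 6 (value 15): max_ending_here = 37, max_so_far = 37
Position 7 (value 12): max_ending_here = 49, max_so_far = 49

Maximum subarray: [11, -5, 12, 4, 15, 12]
Maximum sum: 49

The maximum subarray is [11, -5, 12, 4, 15, 12] with sum 49. This subarray runs from index 2 to index 7.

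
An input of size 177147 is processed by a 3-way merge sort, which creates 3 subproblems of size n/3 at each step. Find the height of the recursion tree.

For divide and conquer with division factor 3:

Problem sizes at each level:
Level 0: 177147
Level 1: 59049
Level 2: 19683
Level 3: 6561
Level 4: 2187
Level 5: 729
Level 6: 243
Level 7: 81
Level 8: 27
Level 9: 9
Level 10: 3
Level 11: 1

The root is level 0 and the size-1 base case is level 11 (the tree spans levels 0 through 11, i.e. 12 levels counting the root), so the depth is the number of divisions: log_3(177147) = 11

The recursion tree depth is log_3(177147) = 11. At each level, the problem size is divided by 3, so it takes 11 divisions to reduce to a base case of size 1. The algorithm makes 3 recursive calls at each level.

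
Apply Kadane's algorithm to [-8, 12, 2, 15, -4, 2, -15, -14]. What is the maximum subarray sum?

Using Kadane's algorithm on [-8, 12, 2, 15, -4, 2, -15, -14]:

Scanning through the array:
Position 1 (value 12): max_ending_here = 12, max_so_far = 12
Position 2 (value 2): max_ending_here = 14, max_so_far = 14
Position 3 (value 15): max_ending_here = 29, max_so_far = 29
Position 4 (value -4): max_ending_here = 25, max_so_far = 29
Position 5 (value 2): max_ending_here = 27, max_so_far = 29
Position 6 (value -15): max_ending_here = 12, max_so_far = 29
Position 7 (value -14): max_ending_here = -2, max_so_far = 29

Maximum subarray: [12, 2, 15]
Maximum sum: 29

The maximum subarray is [12, 2, 15] with sum 29. This subarray runs from index 1 to index 3.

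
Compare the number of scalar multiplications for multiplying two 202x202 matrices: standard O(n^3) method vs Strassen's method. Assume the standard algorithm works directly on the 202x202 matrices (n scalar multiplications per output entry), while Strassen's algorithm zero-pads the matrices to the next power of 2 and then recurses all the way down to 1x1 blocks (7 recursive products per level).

Matrix multiplication for 202x202 matrices:

Strassen's algorithm requires power-of-2 dimensions. Pad 202x202 to 256x256 (next power of 2).

Standard algorithm: 202^3 = 8242408 multiplications
Strassen's algorithm: 7^(log2(256)) = 7^8 = 5764801 multiplications
Savings: 8242408 - 5764801 = 2477607 multiplications

Standard: 8242408 multiplications (202^3). Strassen: 5764801 multiplications (7^8, after padding to 256x256). Strassen reduces 8 recursive multiplications to 7 at each level.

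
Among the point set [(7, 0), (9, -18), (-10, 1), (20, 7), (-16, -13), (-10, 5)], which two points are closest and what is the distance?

Computing all pairwise distances among 6 points:

d((7, 0), (9, -18)) = 18.1108
d((7, 0), (-10, 1)) = 17.0294
d((7, 0), (20, 7)) = 14.7648
d((7, 0), (-16, -13)) = 26.4197
d((7, 0), (-10, 5)) = 17.72
d((9, -18), (-10, 1)) = 26.8701
d((9, -18), (20, 7)) = 27.313
d((9, -18), (-16, -13)) = 25.4951
d((9, -18), (-10, 5)) = 29.8329
d((-10, 1), (20, 7)) = 30.5941
d((-10, 1), (-16, -13)) = 15.2315
d((-10, 1), (-10, 5)) = 4.0 <-- minimum
d((20, 7), (-16, -13)) = 41.1825
d((20, 7), (-10, 5)) = 30.0666
d((-16, -13), (-10, 5)) = 18.9737

Closest pair: (-10, 1) and (-10, 5) with distance 4.0

The closest pair is (-10, 1) and (-10, 5) with Euclidean distance 4.0. For 6 points, brute-force pairwise comparison is shown above. For large n, the divide-and-conquer algorithm (sort by x, recurse on halves, check the dividing strip) achieves O(n log n).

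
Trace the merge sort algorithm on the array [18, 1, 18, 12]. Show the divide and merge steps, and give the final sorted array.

Merge sort trace:

Split: [18, 1, 18, 12] -> [18, 1] and [18, 12]
  Split: [18, 1] -> [18] and [1]
  Merge: [18] + [1] -> [1, 18]
  Split: [18, 12] -> [18] and [12]
  Merge: [18] + [12] -> [12, 18]
Merge: [1, 18] + [12, 18] -> [1, 12, 18, 18]

Final sorted array: [1, 12, 18, 18]

The merge sort proceeds by recursively splitting the array and merging sorted halves.
After all merges, the sorted array is [1, 12, 18, 18].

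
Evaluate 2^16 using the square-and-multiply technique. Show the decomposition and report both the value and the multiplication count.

Computing 2^16 by squaring (build up from 2^1; each line after the first costs one multiplication):

2^1 = 2
2^2 = (2^1)^2 = 2^2 = 4
2^4 = (2^2)^2 = 4^2 = 16
2^8 = (2^4)^2 = 16^2 = 256
2^16 = (2^8)^2 = 256^2 = 65536

Result: 65536
Multiplications needed: 4 (4 lines after 2^1)

2^16 = 65536. Using exponentiation by squaring, this requires 4 multiplications. The key idea: if the exponent is even, square the half-power; if odd, multiply by the base once.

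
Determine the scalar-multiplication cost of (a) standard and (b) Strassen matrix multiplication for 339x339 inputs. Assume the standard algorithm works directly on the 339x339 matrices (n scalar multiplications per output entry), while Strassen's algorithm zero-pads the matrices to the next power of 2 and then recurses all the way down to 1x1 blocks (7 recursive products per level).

Matrix multiplication for 339x339 matrices:

Strassen's algorithm requires power-of-2 dimensions. Pad 339x339 to 512x512 (next power of 2).

Standard algorithm: 339^3 = 38958219 multiplications
Strassen's algorithm: 7^(log2(512)) = 7^9 = 40353607 multiplications
Difference: 38958219 - 40353607 = -1395388 (Strassen uses MORE here due to padding overhead — for small or just-over-power-of-2 n, padding can outweigh the per-level savings)

Standard: 38958219 multiplications (339^3). Strassen: 40353607 multiplications (7^9, after padding to 512x512). Strassen reduces 8 recursive multiplications to 7 at each level.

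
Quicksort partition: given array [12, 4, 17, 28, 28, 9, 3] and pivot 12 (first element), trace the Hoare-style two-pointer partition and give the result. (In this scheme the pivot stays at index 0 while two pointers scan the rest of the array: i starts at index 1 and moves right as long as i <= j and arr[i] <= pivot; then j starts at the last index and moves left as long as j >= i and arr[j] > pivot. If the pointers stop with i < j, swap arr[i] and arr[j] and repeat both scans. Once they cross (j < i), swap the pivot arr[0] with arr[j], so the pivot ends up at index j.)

Hoare-style two-pointer partition with pivot = 12:

Initial array: [12, 4, 17, 28, 28, 9, 3]

Pointers start at i = 1, j = 6.
i stops at index 2 (arr[2]=17 > 12), j stops at index 6 (arr[6]=3 <= 12): swap arr[2] and arr[6], array becomes [12, 4, 3, 28, 28, 9, 17]
i stops at index 3 (arr[3]=28 > 12), j stops at index 5 (arr[5]=9 <= 12): swap arr[3] and arr[5], array becomes [12, 4, 3, 9, 28, 28, 17]
i ends at 4, j ends at 3: the pointers have crossed (j < i), so scanning stops.

Swap pivot arr[0] with arr[3] to place pivot at position 3: [9, 4, 3, 12, 28, 28, 17]
Pivot position: 3

After partitioning with pivot 12, the array becomes [9, 4, 3, 12, 28, 28, 17]. The pivot is placed at index 3. All elements to the left of the pivot are <= 12, and all elements to the right are > 12.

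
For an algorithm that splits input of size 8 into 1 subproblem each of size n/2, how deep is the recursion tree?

For divide and conquer with division factor 2:

Problem sizes at each level:
Level 0: 8
Level 1: 4
Level 2: 2
Level 3: 1

The root is level 0 and the size-1 base case is level 3 (the tree spans levels 0 through 3, i.e. 4 levels counting the root), so the depth is the number of divisions: log_2(8) = 3

The recursion tree depth is log_2(8) = 3. At each level, the problem size is divided by 2, so it takes 3 divisions to reduce to a base case of size 1. The algorithm makes 1 recursive call at each level.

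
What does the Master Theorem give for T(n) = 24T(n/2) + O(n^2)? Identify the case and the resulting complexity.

Master Theorem for T(n) = 24T(n/2) + O(n^2):

a = 24, b = 2, c = 2
log_b(a) = log_2(24) = 4.5850

Case 1: c = 2 < log_2(24) = 4.5850
T(n) = O(n^(log_2 24))

For T(n) = 24T(n/2) + O(n^2): log_2(24) = 4.5850. This is Case 1 of the Master Theorem (c < log_b(a), work dominated by leaves), giving O(n^(log_2 24)).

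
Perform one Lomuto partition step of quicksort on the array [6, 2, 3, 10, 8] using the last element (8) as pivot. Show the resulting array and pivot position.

Lomuto partition with pivot = 8:

Initial array: [6, 2, 3, 10, 8]

arr[0]=6 <= 8: swap with position 0, array becomes [6, 2, 3, 10, 8]
arr[1]=2 <= 8: swap with position 1, array becomes [6, 2, 3, 10, 8]
arr[2]=3 <= 8: swap with position 2, array becomes [6, 2, 3, 10, 8]
arr[3]=10 > 8: no swap

Place pivot at position 3: [6, 2, 3, 8, 10]
Pivot position: 3

After partitioning with pivot 8, the array becomes [6, 2, 3, 8, 10]. The pivot is placed at index 3. All elements to the left of the pivot are <= 8, and all elements to the right are > 8.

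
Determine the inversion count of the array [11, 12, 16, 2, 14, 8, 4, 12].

Finding inversions in [11, 12, 16, 2, 14, 8, 4, 12]:

(0, 3): arr[0]=11 > arr[3]=2
(0, 5): arr[0]=11 > arr[5]=8
(0, 6): arr[0]=11 > arr[6]=4
(1, 3): arr[1]=12 > arr[3]=2
(1, 5): arr[1]=12 > arr[5]=8
(1, 6): arr[1]=12 > arr[6]=4
(2, 3): arr[2]=16 > arr[3]=2
(2, 4): arr[2]=16 > arr[4]=14
(2, 5): arr[2]=16 > arr[5]=8
(2, 6): arr[2]=16 > arr[6]=4
(2, 7): arr[2]=16 > arr[7]=12
(4, 5): arr[4]=14 > arr[5]=8
(4, 6): arr[4]=14 > arr[6]=4
(4, 7): arr[4]=14 > arr[7]=12
(5, 6): arr[5]=8 > arr[6]=4

Total inversions: 15

The array has 15 inversion(s): (0,3), (0,5), (0,6), (1,3), (1,5), (1,6), (2,3), (2,4), (2,5), (2,6), (2,7), (4,5), (4,6), (4,7), (5,6). Each pair (i,j) satisfies i < j and arr[i] > arr[j].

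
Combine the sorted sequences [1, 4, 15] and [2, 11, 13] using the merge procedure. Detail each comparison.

Merging process:

Compare 1 vs 2: take 1 from left. Merged: [1]
Compare 4 vs 2: take 2 from right. Merged: [1, 2]
Compare 4 vs 11: take 4 from left. Merged: [1, 2, 4]
Compare 15 vs 11: take 11 from right. Merged: [1, 2, 4, 11]
Compare 15 vs 13: take 13 from right. Merged: [1, 2, 4, 11, 13]
Append remaining from left: [15]. Merged: [1, 2, 4, 11, 13, 15]

Final merged array: [1, 2, 4, 11, 13, 15]
Total comparisons: 5

The merged array is [1, 2, 4, 11, 13, 15], requiring 5 comparisons. The merge step runs in O(n) time where n is the total number of elements.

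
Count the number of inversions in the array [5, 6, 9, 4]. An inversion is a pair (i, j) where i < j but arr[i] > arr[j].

Finding inversions in [5, 6, 9, 4]:

(0, 3): arr[0]=5 > arr[3]=4
(1, 3): arr[1]=6 > arr[3]=4
(2, 3): arr[2]=9 > arr[3]=4

Total inversions: 3

The array has 3 inversion(s): (0,3), (1,3), (2,3). Each pair (i,j) satisfies i < j and arr[i] > arr[j].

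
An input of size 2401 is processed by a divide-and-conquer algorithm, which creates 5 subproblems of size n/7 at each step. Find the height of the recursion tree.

For divide and conquer with division factor 7:

Problem sizes at each level:
Level 0: 2401
Level 1: 343
Level 2: 49
Level 3: 7
Level 4: 1

The root is level 0 and the size-1 base case is level 4 (the tree spans levels 0 through 4, i.e. 5 levels counting the root), so the depth is the number of divisions: log_7(2401) = 4

The recursion tree depth is log_7(2401) = 4. At each level, the problem size is divided by 7, so it takes 4 divisions to reduce to a base case of size 1. The algorithm makes 5 recursive calls at each level.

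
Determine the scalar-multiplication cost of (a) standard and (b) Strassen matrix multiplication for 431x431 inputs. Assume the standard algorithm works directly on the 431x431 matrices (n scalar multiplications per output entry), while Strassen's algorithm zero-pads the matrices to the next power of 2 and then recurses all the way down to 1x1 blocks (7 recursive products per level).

Matrix multiplication for 431x431 matrices:

Strassen's algorithm requires power-of-2 dimensions. Pad 431x431 to 512x512 (next power of 2).

Standard algorithm: 431^3 = 80062991 multiplications
Strassen's algorithm: 7^(log2(512)) = 7^9 = 40353607 multiplications
Savings: 80062991 - 40353607 = 39709384 multiplications

Standard: 80062991 multiplications (431^3). Strassen: 40353607 multiplications (7^9, after padding to 512x512). Strassen reduces 8 recursive multiplications to 7 at each level.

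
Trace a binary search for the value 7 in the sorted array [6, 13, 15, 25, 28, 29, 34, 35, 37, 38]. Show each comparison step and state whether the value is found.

Binary search for 7 in [6, 13, 15, 25, 28, 29, 34, 35, 37, 38]:

lo=0, hi=9, mid=4, arr[mid]=28 -> 28 > 7, search left half
lo=0, hi=3, mid=1, arr[mid]=13 -> 13 > 7, search left half
lo=0, hi=0, mid=0, arr[mid]=6 -> 6 < 7, search right half
lo=1 > hi=0, target 7 not found

Binary search determines that 7 is not in the array after 3 comparisons. The search space was exhausted without finding the target.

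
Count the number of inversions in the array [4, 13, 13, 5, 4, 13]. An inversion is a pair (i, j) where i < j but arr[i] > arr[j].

Finding inversions in [4, 13, 13, 5, 4, 13]:

(1, 3): arr[1]=13 > arr[3]=5
(1, 4): arr[1]=13 > arr[4]=4
(2, 3): arr[2]=13 > arr[3]=5
(2, 4): arr[2]=13 > arr[4]=4
(3, 4): arr[3]=5 > arr[4]=4

Total inversions: 5

The array has 5 inversion(s): (1,3), (1,4), (2,3), (2,4), (3,4). Each pair (i,j) satisfies i < j and arr[i] > arr[j].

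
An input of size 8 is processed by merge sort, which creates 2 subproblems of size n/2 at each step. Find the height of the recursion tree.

For divide and conquer with division factor 2:

Problem sizes at each level:
Level 0: 8
Level 1: 4
Level 2: 2
Level 3: 1

The root is level 0 and the size-1 base case is level 3 (the tree spans levels 0 through 3, i.e. 4 levels counting the root), so the depth is the number of divisions: log_2(8) = 3

The recursion tree depth is log_2(8) = 3. At each level, the problem size is divided by 2, so it takes 3 divisions to reduce to a base case of size 1. The algorithm makes 2 recursive calls at each level.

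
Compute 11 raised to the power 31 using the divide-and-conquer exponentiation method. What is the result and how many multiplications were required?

Computing 11^31 by squaring (build up from 11^1; each line after the first costs one multiplication):

11^1 = 11
11^2 = (11^1)^2 = 11^2 = 121
11^3 = 11 * 11^2 = 11 * 121 = 1331
11^6 = (11^3)^2 = 1331^2 = 1771561
11^7 = 11 * 11^6 = 11 * 1771561 = 19487171
11^14 = (11^7)^2 = 19487171^2 = 379749833583241
11^15 = 11 * 11^14 = 11 * 379749833583241 = 4177248169415651
11^30 = (11^15)^2 = 4177248169415651^2 = 17449402268886407318558803753801
11^31 = 11 * 11^30 = 11 * 17449402268886407318558803753801 = 191943424957750480504146841291811

Result: 191943424957750480504146841291811
Multiplications needed: 8 (8 lines after 11^1)

11^31 = 191943424957750480504146841291811. Using exponentiation by squaring, this requires 8 multiplications. The key idea: if the exponent is even, square the half-power; if odd, multiply by the base once.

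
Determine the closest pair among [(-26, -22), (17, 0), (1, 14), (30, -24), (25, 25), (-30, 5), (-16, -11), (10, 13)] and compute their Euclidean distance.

Computing all pairwise distances among 8 points:

d((-26, -22), (17, 0)) = 48.3011
d((-26, -22), (1, 14)) = 45.0
d((-26, -22), (30, -24)) = 56.0357
d((-26, -22), (25, 25)) = 69.3542
d((-26, -22), (-30, 5)) = 27.2947
d((-26, -22), (-16, -11)) = 14.8661
d((-26, -22), (10, 13)) = 50.2096
d((17, 0), (1, 14)) = 21.2603
d((17, 0), (30, -24)) = 27.2947
d((17, 0), (25, 25)) = 26.2488
d((17, 0), (-30, 5)) = 47.2652
d((17, 0), (-16, -11)) = 34.7851
d((17, 0), (10, 13)) = 14.7648
d((1, 14), (30, -24)) = 47.8017
d((1, 14), (25, 25)) = 26.4008
d((1, 14), (-30, 5)) = 32.28
d((1, 14), (-16, -11)) = 30.2324
d((1, 14), (10, 13)) = 9.0554 <-- minimum
d((30, -24), (25, 25)) = 49.2544
d((30, -24), (-30, 5)) = 66.6408
d((30, -24), (-16, -11)) = 47.8017
d((30, -24), (10, 13)) = 42.0595
d((25, 25), (-30, 5)) = 58.5235
d((25, 25), (-16, -11)) = 54.5619
d((25, 25), (10, 13)) = 19.2094
d((-30, 5), (-16, -11)) = 21.2603
d((-30, 5), (10, 13)) = 40.7922
d((-16, -11), (10, 13)) = 35.3836

Closest pair: (1, 14) and (10, 13) with distance 9.0554

The closest pair is (1, 14) and (10, 13) with Euclidean distance 9.0554. For 8 points, brute-force pairwise comparison is shown above. For large n, the divide-and-conquer algorithm (sort by x, recurse on halves, check the dividing strip) achieves O(n log n).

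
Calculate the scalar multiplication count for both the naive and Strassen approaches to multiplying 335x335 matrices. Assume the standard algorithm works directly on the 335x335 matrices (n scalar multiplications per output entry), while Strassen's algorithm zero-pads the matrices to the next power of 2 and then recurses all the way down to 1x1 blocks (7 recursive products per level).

Matrix multiplication for 335x335 matrices:

Strassen's algorithm requires power-of-2 dimensions. Pad 335x335 to 512x512 (next power of 2).

Standard algorithm: 335^3 = 37595375 multiplications
Strassen's algorithm: 7^(log2(512)) = 7^9 = 40353607 multiplications
Difference: 37595375 - 40353607 = -2758232 (Strassen uses MORE here due to padding overhead — for small or just-over-power-of-2 n, padding can outweigh the per-level savings)

Standard: 37595375 multiplications (335^3). Strassen: 40353607 multiplications (7^9, after padding to 512x512). Strassen reduces 8 recursive multiplications to 7 at each level.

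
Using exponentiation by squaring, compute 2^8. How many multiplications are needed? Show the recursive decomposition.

Computing 2^8 by squaring (build up from 2^1; each line after the first costs one multiplication):

2^1 = 2
2^2 = (2^1)^2 = 2^2 = 4
2^4 = (2^2)^2 = 4^2 = 16
2^8 = (2^4)^2 = 16^2 = 256

Result: 256
Multiplications needed: 3 (3 lines after 2^1)

2^8 = 256. Using exponentiation by squaring, this requires 3 multiplications. The key idea: if the exponent is even, square the half-power; if odd, multiply by the base once.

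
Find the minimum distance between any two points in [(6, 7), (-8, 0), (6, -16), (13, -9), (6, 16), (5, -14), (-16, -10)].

Computing all pairwise distances among 7 points:

d((6, 7), (-8, 0)) = 15.6525
d((6, 7), (6, -16)) = 23.0
d((6, 7), (13, -9)) = 17.4642
d((6, 7), (6, 16)) = 9.0
d((6, 7), (5, -14)) = 21.0238
d((6, 7), (-16, -10)) = 27.8029
d((-8, 0), (6, -16)) = 21.2603
d((-8, 0), (13, -9)) = 22.8473
d((-8, 0), (6, 16)) = 21.2603
d((-8, 0), (5, -14)) = 19.105
d((-8, 0), (-16, -10)) = 12.8062
d((6, -16), (13, -9)) = 9.8995
d((6, -16), (6, 16)) = 32.0
d((6, -16), (5, -14)) = 2.2361 <-- minimum
d((6, -16), (-16, -10)) = 22.8035
d((13, -9), (6, 16)) = 25.9615
d((13, -9), (5, -14)) = 9.434
d((13, -9), (-16, -10)) = 29.0172
d((6, 16), (5, -14)) = 30.0167
d((6, 16), (-16, -10)) = 34.0588
d((5, -14), (-16, -10)) = 21.3776

Closest pair: (6, -16) and (5, -14) with distance 2.2361

The closest pair is (6, -16) and (5, -14) with Euclidean distance 2.2361. For 7 points, brute-force pairwise comparison is shown above. For large n, the divide-and-conquer algorithm (sort by x, recurse on halves, check the dividing strip) achieves O(n log n).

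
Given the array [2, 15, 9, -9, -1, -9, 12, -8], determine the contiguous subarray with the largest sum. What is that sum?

Using Kadane's algorithm on [2, 15, 9, -9, -1, -9, 12, -8]:

Scanning through the array:
Position 1 (value 15): max_ending_here = 17, max_so_far = 17
Position 2 (value 9): max_ending_here = 26, max_so_far = 26
Position 3 (value -9): max_ending_here = 17, max_so_far = 26
Position 4 (value -1): max_ending_here = 16, max_so_far = 26
Position 5 (value -9): max_ending_here = 7, max_so_far = 26
Position 6 (value 12): max_ending_here = 19, max_so_far = 26
Position 7 (value -8): max_ending_here = 11, max_so_far = 26

Maximum subarray: [2, 15, 9]
Maximum sum: 26

The maximum subarray is [2, 15, 9] with sum 26. This subarray runs from index 0 to index 2.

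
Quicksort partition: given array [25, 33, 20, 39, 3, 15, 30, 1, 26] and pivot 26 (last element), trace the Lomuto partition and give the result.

Lomuto partition with pivot = 26:

Initial array: [25, 33, 20, 39, 3, 15, 30, 1, 26]

arr[0]=25 <= 26: swap with position 0, array becomes [25, 33, 20, 39, 3, 15, 30, 1, 26]
arr[1]=33 > 26: no swap
arr[2]=20 <= 26: swap with position 1, array becomes [25, 20, 33, 39, 3, 15, 30, 1, 26]
arr[3]=39 > 26: no swap
arr[4]=3 <= 26: swap with position 2, array becomes [25, 20, 3, 39, 33, 15, 30, 1, 26]
arr[5]=15 <= 26: swap with position 3, array becomes [25, 20, 3, 15, 33, 39, 30, 1, 26]
arr[6]=30 > 26: no swap
arr[7]=1 <= 26: swap with position 4, array becomes [25, 20, 3, 15, 1, 39, 30, 33, 26]

Place pivot at position 5: [25, 20, 3, 15, 1, 26, 30, 33, 39]
Pivot position: 5

After partitioning with pivot 26, the array becomes [25, 20, 3, 15, 1, 26, 30, 33, 39]. The pivot is placed at index 5. All elements to the left of the pivot are <= 26, and all elements to the right are > 26.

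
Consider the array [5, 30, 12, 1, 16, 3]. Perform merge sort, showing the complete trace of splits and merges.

Merge sort trace:

Split: [5, 30, 12, 1, 16, 3] -> [5, 30, 12] and [1, 16, 3]
  Split: [5, 30, 12] -> [5] and [30, 12]
    Split: [30, 12] -> [30] and [12]
    Merge: [30] + [12] -> [12, 30]
  Merge: [5] + [12, 30] -> [5, 12, 30]
  Split: [1, 16, 3] -> [1] and [16, 3]
    Split: [16, 3] -> [16] and [3]
    Merge: [16] + [3] -> [3, 16]
  Merge: [1] + [3, 16] -> [1, 3, 16]
Merge: [5, 12, 30] + [1, 3, 16] -> [1, 3, 5, 12, 16, 30]

Final sorted array: [1, 3, 5, 12, 16, 30]

The merge sort proceeds by recursively splitting the array and merging sorted halves.
After all merges, the sorted array is [1, 3, 5, 12, 16, 30].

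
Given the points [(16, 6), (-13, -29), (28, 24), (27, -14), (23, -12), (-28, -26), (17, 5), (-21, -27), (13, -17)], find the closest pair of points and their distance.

Computing all pairwise distances among 9 points:

d((16, 6), (-13, -29)) = 45.4533
d((16, 6), (28, 24)) = 21.6333
d((16, 6), (27, -14)) = 22.8254
d((16, 6), (23, -12)) = 19.3132
d((16, 6), (-28, -26)) = 54.4059
d((16, 6), (17, 5)) = 1.4142 <-- minimum
d((16, 6), (-21, -27)) = 49.5782
d((16, 6), (13, -17)) = 23.1948
d((-13, -29), (28, 24)) = 67.0075
d((-13, -29), (27, -14)) = 42.72
d((-13, -29), (23, -12)) = 39.8121
d((-13, -29), (-28, -26)) = 15.2971
d((-13, -29), (17, 5)) = 45.3431
d((-13, -29), (-21, -27)) = 8.2462
d((-13, -29), (13, -17)) = 28.6356
d((28, 24), (27, -14)) = 38.0132
d((28, 24), (23, -12)) = 36.3456
d((28, 24), (-28, -26)) = 75.0733
d((28, 24), (17, 5)) = 21.9545
d((28, 24), (-21, -27)) = 70.7248
d((28, 24), (13, -17)) = 43.6578
d((27, -14), (23, -12)) = 4.4721
d((27, -14), (-28, -26)) = 56.2939
d((27, -14), (17, 5)) = 21.4709
d((27, -14), (-21, -27)) = 49.7293
d((27, -14), (13, -17)) = 14.3178
d((23, -12), (-28, -26)) = 52.8867
d((23, -12), (17, 5)) = 18.0278
d((23, -12), (-21, -27)) = 46.4866
d((23, -12), (13, -17)) = 11.1803
d((-28, -26), (17, 5)) = 54.6443
d((-28, -26), (-21, -27)) = 7.0711
d((-28, -26), (13, -17)) = 41.9762
d((17, 5), (-21, -27)) = 49.679
d((17, 5), (13, -17)) = 22.3607
d((-21, -27), (13, -17)) = 35.4401

Closest pair: (16, 6) and (17, 5) with distance 1.4142

The closest pair is (16, 6) and (17, 5) with Euclidean distance 1.4142. For 9 points, brute-force pairwise comparison is shown above. For large n, the divide-and-conquer algorithm (sort by x, recurse on halves, check the dividing strip) achieves O(n log n).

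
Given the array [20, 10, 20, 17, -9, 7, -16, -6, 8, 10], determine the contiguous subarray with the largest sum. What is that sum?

Using Kadane's algorithm on [20, 10, 20, 17, -9, 7, -16, -6, 8, 10]:

Scanning through the array:
Position 1 (value 10): max_ending_here = 30, max_so_far = 30
Position 2 (value 20): max_ending_here = 50, max_so_far = 50
Position 3 (value 17): max_ending_here = 67, max_so_far = 67
Position 4 (value -9): max_ending_here = 58, max_so_far = 67
Position 5 (value 7): max_ending_here = 65, max_so_far = 67
Position 6 (value -16): max_ending_here = 49, max_so_far = 67
Position 7 (value -6): max_ending_here = 43, max_so_far = 67
Position 8 (value 8): max_ending_here = 51, max_so_far = 67
Position 9 (value 10): max_ending_here = 61, max_so_far = 67

Maximum subarray: [20, 10, 20, 17]
Maximum sum: 67

The maximum subarray is [20, 10, 20, 17] with sum 67. This subarray runs from index 0 to index 3.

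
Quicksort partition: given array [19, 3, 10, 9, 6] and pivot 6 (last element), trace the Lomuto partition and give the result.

Lomuto partition with pivot = 6:

Initial array: [19, 3, 10, 9, 6]

arr[0]=19 > 6: no swap
arr[1]=3 <= 6: swap with position 0, array becomes [3, 19, 10, 9, 6]
arr[2]=10 > 6: no swap
arr[3]=9 > 6: no swap

Place pivot at position 1: [3, 6, 10, 9, 19]
Pivot position: 1

After partitioning with pivot 6, the array becomes [3, 6, 10, 9, 19]. The pivot is placed at index 1. All elements to the left of the pivot are <= 6, and all elements to the right are > 6.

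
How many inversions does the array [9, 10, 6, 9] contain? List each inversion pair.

Finding inversions in [9, 10, 6, 9]:

(0, 2): arr[0]=9 > arr[2]=6
(1, 2): arr[1]=10 > arr[2]=6
(1, 3): arr[1]=10 > arr[3]=9

Total inversions: 3

The array has 3 inversion(s): (0,2), (1,2), (1,3). Each pair (i,j) satisfies i < j and arr[i] > arr[j].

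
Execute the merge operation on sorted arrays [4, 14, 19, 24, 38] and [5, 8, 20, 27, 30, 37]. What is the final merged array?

Merging process:

Compare 4 vs 5: take 4 from left. Merged: [4]
Compare 14 vs 5: take 5 from right. Merged: [4, 5]
Compare 14 vs 8: take 8 from right. Merged: [4, 5, 8]
Compare 14 vs 20: take 14 from left. Merged: [4, 5, 8, 14]
Compare 19 vs 20: take 19 from left. Merged: [4, 5, 8, 14, 19]
Compare 24 vs 20: take 20 from right. Merged: [4, 5, 8, 14, 19, 20]
Compare 24 vs 27: take 24 from left. Merged: [4, 5, 8, 14, 19, 20, 24]
Compare 38 vs 27: take 27 from right. Merged: [4, 5, 8, 14, 19, 20, 24, 27]
Compare 38 vs 30: take 30 from right. Merged: [4, 5, 8, 14, 19, 20, 24, 27, 30]
Compare 38 vs 37: take 37 from right. Merged: [4, 5, 8, 14, 19, 20, 24, 27, 30, 37]
Append remaining from left: [38]. Merged: [4, 5, 8, 14, 19, 20, 24, 27, 30, 37, 38]

Final merged array: [4, 5, 8, 14, 19, 20, 24, 27, 30, 37, 38]
Total comparisons: 10

The merged array is [4, 5, 8, 14, 19, 20, 24, 27, 30, 37, 38], requiring 10 comparisons. The merge step runs in O(n) time where n is the total number of elements.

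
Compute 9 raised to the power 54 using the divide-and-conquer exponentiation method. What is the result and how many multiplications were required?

Computing 9^54 by squaring (build up from 9^1; each line after the first costs one multiplication):

9^1 = 9
9^2 = (9^1)^2 = 9^2 = 81
9^3 = 9 * 9^2 = 9 * 81 = 729
9^6 = (9^3)^2 = 729^2 = 531441
9^12 = (9^6)^2 = 531441^2 = 282429536481
9^13 = 9 * 9^12 = 9 * 282429536481 = 2541865828329
9^26 = (9^13)^2 = 2541865828329^2 = 6461081889226673298932241
9^27 = 9 * 9^26 = 9 * 6461081889226673298932241 = 58149737003040059690390169
9^54 = (9^27)^2 = 58149737003040059690390169^2 = 3381391913522726342930221472392241170198527451848561

Result: 3381391913522726342930221472392241170198527451848561
Multiplications needed: 8 (8 lines after 9^1)

9^54 = 3381391913522726342930221472392241170198527451848561. Using exponentiation by squaring, this requires 8 multiplications. The key idea: if the exponent is even, square the half-power; if odd, multiply by the base once.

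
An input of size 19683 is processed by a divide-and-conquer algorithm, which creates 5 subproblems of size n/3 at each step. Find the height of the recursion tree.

For divide and conquer with division factor 3:

Problem sizes at each level:
Level 0: 19683
Level 1: 6561
Level 2: 2187
Level 3: 729
Level 4: 243
Level 5: 81
Level 6: 27
Level 7: 9
Level 8: 3
Level 9: 1

The root is level 0 and the size-1 base case is level 9 (the tree spans levels 0 through 9, i.e. 10 levels counting the root), so the depth is the number of divisions: log_3(19683) = 9

The recursion tree depth is log_3(19683) = 9. At each level, the problem size is divided by 3, so it takes 9 divisions to reduce to a base case of size 1. The algorithm makes 5 recursive calls at each level.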